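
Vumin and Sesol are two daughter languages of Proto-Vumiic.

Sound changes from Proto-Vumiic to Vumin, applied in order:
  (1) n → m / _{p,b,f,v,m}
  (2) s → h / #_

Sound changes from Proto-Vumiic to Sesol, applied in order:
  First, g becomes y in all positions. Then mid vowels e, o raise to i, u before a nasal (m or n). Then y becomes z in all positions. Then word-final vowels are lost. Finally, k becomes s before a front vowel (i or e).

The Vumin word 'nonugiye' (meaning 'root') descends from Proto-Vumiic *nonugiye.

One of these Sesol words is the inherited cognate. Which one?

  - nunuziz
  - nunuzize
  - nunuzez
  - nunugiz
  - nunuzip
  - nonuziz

Sesol: start from *nonugiye.
  rule 1 (unconditioned shift): nonugiye → nonuyiye
  rule 2 (pre-nasal raising): nonuyiye → nunuyiye
  rule 3 (unconditioned shift): nunuyiye → nunuzize
  rule 4 (apocope): nunuzize → nunuziz
  rule 5: no change — nunuziz
  ⇒ Sesol nunuziz
Only 'nunuziz' matches the regular Sesol development of *nonugiye.

nunuziz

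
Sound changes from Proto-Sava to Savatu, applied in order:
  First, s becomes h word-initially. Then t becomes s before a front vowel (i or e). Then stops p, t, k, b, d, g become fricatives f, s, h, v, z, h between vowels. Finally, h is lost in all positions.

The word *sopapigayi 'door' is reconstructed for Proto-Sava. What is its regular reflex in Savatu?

ofafiayi

Savatu: *sopapigayi > hopapigayi > hofafihayi > ofafiayi  (by debuccalisation, intervocalic lenition, h-loss)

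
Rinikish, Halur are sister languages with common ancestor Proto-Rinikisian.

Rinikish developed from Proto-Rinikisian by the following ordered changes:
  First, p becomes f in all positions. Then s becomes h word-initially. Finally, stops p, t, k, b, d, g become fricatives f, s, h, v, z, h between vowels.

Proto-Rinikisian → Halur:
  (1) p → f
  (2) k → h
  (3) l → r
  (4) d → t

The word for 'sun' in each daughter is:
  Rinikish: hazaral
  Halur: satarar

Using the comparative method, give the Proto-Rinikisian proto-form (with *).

Position 7: Rinikish has l, Halur has r. Rinikish preserves l here (none of its changes turn any other segment into l), so the proto-segment is *l.
Position 3: Rinikish has z, Halur has t. Taking the neighbouring segments as reconstructed: Rinikish z could go back to *d or *z; Halur t could go back to *t or *d — the one source consistent with every daughter is *d.
Verify the candidate proto-form against each daughter:
Rinikish: *sadaral
  sadaral (rule 1 does not apply)
  sadaral → hadaral   [debuccalisation]
  hadaral → hazaral   [intervocalic lenition]
  giving Rinikish hazaral.
Halur: start from *sadaral.
  rule 1: no change — sadaral
  rule 2: no change — sadaral
  rule 3 (unconditioned shift): sadaral → sadarar
  rule 4 (unconditioned shift): sadarar → satarar
  ⇒ Halur satarar
Only *sadaral yields all of Rinikish hazaral, Halur satarar.

*sadaral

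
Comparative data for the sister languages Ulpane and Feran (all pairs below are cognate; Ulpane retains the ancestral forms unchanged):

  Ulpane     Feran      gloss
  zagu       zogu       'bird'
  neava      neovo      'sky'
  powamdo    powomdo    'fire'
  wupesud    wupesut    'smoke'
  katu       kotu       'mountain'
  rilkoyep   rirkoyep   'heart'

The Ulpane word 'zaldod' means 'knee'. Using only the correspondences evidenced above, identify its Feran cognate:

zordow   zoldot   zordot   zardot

zordot

zagu ~ zogu, katu ~ kotu — Ulpane a corresponds to Feran o after a consonant, before a consonant other than r, m, n, p, b, f, v.
rilkoyep ~ rirkoyep — Ulpane l corresponds to Feran r after a vowel, before a consonant other than r, m, n, p, b, f, v.
wupesud ~ wupesut — Ulpane d corresponds to Feran t word-finally.
Applying these to Ulpane 'zaldod':
  zaldod → zoldod   (a→o after a consonant, before a consonant other than r, m, n, p, b, f, v)
  zoldod → zordod   (l→r after a vowel, before a consonant other than r, m, n, p, b, f, v)
  zordod → zordot   (d→t word-finally)
So the Feran cognate is 'zordot'.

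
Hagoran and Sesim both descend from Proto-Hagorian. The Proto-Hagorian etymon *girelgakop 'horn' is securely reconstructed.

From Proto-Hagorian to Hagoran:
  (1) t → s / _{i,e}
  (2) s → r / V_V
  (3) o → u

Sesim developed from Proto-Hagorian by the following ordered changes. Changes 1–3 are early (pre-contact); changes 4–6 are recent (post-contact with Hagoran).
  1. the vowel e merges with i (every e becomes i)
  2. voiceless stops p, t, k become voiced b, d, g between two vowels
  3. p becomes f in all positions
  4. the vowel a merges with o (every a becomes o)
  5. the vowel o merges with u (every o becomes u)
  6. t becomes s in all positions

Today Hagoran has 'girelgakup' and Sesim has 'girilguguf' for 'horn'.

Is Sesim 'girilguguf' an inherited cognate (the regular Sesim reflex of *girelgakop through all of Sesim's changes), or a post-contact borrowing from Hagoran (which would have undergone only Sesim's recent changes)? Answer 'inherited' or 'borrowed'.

If inherited, *girelgakop would pass through all of Sesim's changes:
Sesim: *girelgakop > girilgakop > girilgagop > girilgagof > girilgogof > girilguguf  (by vowel merger, intervocalic voicing, unconditioned shift, vowel merger, vowel merger)
If borrowed from Hagoran 'girelgakup' after the early changes, it would undergo only the recent ones:
  rule 4 (vowel merger): girelgakup → girelgokup
  rule 5 (vowel merger): girelgokup → girelgukup
  rule 6 (unconditioned shift): no change (girelgukup)
  ⇒ as a loan: girelgukup
Sesim 'girilguguf' matches the inherited outcome exactly, so it is an inherited cognate, not a loan.

inherited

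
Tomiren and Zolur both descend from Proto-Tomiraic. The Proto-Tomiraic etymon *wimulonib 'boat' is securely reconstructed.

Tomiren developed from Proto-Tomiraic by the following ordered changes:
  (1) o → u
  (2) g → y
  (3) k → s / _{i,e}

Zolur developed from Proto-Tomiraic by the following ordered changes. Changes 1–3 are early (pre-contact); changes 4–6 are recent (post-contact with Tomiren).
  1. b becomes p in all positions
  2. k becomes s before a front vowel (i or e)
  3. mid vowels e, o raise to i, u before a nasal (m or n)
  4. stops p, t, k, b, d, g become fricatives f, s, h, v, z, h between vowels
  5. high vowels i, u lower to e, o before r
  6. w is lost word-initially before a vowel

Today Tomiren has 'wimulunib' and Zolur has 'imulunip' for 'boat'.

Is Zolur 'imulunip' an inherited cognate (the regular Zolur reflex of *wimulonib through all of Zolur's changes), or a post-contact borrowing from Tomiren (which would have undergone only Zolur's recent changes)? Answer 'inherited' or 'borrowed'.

inherited

If inherited, *wimulonib would pass through all of Zolur's changes:
Zolur: *wimulonib
  wimulonib → wimulonip   [unconditioned shift]
  wimulonip (rule 2 does not apply)
  wimulonip → wimulunip   [pre-nasal raising]
  wimulunip (rule 4 does not apply)
  wimulunip (rule 5 does not apply)
  wimulunip → imulunip   [glide loss]
  giving Zolur imulunip.
If borrowed from Tomiren 'wimulunib' after the early changes, it would undergo only the recent ones:
  rule 4 (intervocalic lenition): no change (wimulunib)
  rule 5 (pre-rhotic lowering): no change (wimulunib)
  rule 6 (glide loss): wimulunib → imulunib
  ⇒ as a loan: imulunib
Zolur 'imulunip' matches the inherited outcome exactly, so it is an inherited cognate, not a loan.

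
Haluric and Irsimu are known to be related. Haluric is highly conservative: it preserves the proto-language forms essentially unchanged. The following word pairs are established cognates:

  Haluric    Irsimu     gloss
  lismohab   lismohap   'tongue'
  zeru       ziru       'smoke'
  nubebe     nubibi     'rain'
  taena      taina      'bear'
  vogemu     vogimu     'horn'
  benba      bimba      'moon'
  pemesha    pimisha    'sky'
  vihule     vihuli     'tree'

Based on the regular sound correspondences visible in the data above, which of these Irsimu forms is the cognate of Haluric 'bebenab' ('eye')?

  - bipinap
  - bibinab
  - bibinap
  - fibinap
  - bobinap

bibinap

nubebe ~ nubibi — Haluric e corresponds to Irsimu i after a consonant, before a labial obstruent.
benba ~ bimba — Haluric e corresponds to Irsimu i after a consonant, before a nasal.
lismohab ~ lismohap — Haluric b corresponds to Irsimu p word-finally.
Applying these to Haluric 'bebenab':
  bebenab → bibenab   (e→i after a consonant, before a labial obstruent)
  bibenab → bibinab   (e→i after a consonant, before a nasal)
  bibinab → bibinap   (b→p word-finally)
So the Irsimu cognate is 'bibinap'.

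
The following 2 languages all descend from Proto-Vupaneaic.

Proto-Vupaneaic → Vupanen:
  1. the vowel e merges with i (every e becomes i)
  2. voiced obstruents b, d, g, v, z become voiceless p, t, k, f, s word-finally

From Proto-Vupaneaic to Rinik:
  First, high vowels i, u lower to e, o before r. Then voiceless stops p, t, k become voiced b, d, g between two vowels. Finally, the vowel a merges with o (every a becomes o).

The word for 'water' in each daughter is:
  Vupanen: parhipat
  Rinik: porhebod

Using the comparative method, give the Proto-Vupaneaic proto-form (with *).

*parhepad

Position 8: Vupanen has t, Rinik has d. Taking the neighbouring segments as reconstructed: Vupanen t could go back to *t or *d; Rinik d can only go back to *d — the one source consistent with every daughter is *d.
Position 5: Vupanen has i, Rinik has e. Taking the neighbouring segments as reconstructed: Vupanen i could go back to *e or *i; Rinik e can only go back to *e — the one source consistent with every daughter is *e.
Verify the candidate proto-form against each daughter:
Vupanen: start from *parhepad.
  rule 1 (vowel merger): parhepad → parhipad
  rule 2 (final devoicing): parhipad → parhipat
  ⇒ Vupanen parhipat
Rinik: *parhepad
  parhepad (rule 1 does not apply)
  parhepad → parhebad   [intervocalic voicing]
  parhebad → porhebod   [vowel merger]
  giving Rinik porhebod.
*parhepad is the unique common source.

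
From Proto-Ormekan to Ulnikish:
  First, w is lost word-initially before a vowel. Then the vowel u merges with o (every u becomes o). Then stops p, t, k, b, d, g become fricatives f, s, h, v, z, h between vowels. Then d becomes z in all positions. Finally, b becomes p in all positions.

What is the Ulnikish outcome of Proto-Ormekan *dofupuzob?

zofofozop

Ulnikish: *dofupuzob
  dofupuzob (rule 1 does not apply)
  dofupuzob → dofopozob   [vowel merger]
  dofopozob → dofofozob   [intervocalic lenition]
  dofofozob → zofofozob   [unconditioned shift]
  zofofozob → zofofozop   [unconditioned shift]
  giving Ulnikish zofofozop.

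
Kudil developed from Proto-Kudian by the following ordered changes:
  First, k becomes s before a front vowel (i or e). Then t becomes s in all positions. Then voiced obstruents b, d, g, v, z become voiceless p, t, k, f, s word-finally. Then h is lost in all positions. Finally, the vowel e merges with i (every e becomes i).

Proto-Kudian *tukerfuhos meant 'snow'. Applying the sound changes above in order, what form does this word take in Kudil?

Kudil: *tukerfuhos
  tukerfuhos → tuserfuhos   [palatalisation]
  tuserfuhos → suserfuhos   [unconditioned shift]
  suserfuhos (rule 3 does not apply)
  suserfuhos → suserfuos   [h-loss]
  suserfuos → susirfuos   [vowel merger]
  giving Kudil susirfuos.

susirfuos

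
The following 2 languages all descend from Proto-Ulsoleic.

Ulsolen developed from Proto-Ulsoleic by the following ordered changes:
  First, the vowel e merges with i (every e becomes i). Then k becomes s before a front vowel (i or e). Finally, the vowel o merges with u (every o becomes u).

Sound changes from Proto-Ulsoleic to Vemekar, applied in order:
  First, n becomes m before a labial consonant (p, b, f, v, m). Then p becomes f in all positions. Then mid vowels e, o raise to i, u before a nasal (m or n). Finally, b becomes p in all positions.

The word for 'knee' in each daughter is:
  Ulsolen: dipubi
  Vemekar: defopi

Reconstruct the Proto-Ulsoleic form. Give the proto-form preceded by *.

*depobi

Position 5: Ulsolen has b, Vemekar has p. Ulsolen preserves b here (none of its changes turn any other segment into b), so the proto-segment is *b.
Position 2: Ulsolen has i, Vemekar has e. Vemekar preserves e here (none of its changes turn any other segment into e), so the proto-segment is *e.
Position 4: Ulsolen has u, Vemekar has o. Vemekar preserves o here (none of its changes turn any other segment into o), so the proto-segment is *o.
Continuing position by position gives *depobi; check it forward:
Ulsolen: start from *depobi.
  rule 1 (vowel merger): depobi → dipobi
  rule 2: no change — dipobi
  rule 3 (vowel merger): dipobi → dipubi
  ⇒ Ulsolen dipubi
Vemekar: *depobi > defobi > defopi  (by unconditioned shift, unconditioned shift)
Only *depobi yields all of Ulsolen dipubi, Vemekar defopi.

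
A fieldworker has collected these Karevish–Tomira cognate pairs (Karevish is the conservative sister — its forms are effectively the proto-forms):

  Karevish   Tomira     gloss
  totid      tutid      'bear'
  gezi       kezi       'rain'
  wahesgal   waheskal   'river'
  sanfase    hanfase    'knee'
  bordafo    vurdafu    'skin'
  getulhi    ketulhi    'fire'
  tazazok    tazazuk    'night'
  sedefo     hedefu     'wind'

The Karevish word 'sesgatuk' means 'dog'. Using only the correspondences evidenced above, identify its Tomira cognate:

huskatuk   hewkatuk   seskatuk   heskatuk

sedefo ~ hedefu — Karevish s corresponds to Tomira h word-initially before a front vowel.
wahesgal ~ waheskal — Karevish g corresponds to Tomira k after a consonant, before a back vowel.
Applying these to Karevish 'sesgatuk':
  sesgatuk → hesgatuk   (s→h word-initially before a front vowel)
  hesgatuk → heskatuk   (g→k after a consonant, before a back vowel)
So the Tomira cognate is 'heskatuk'.

heskatuk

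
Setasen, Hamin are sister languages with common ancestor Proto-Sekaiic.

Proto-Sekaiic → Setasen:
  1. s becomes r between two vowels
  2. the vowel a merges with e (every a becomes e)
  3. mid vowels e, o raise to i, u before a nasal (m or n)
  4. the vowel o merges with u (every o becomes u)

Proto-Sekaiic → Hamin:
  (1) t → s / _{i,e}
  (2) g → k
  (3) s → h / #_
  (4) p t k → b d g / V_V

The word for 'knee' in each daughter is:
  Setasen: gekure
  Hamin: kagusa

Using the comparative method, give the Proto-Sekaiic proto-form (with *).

Position 5: Setasen has r, Hamin has s. Taking the neighbouring segments as reconstructed: Setasen r could go back to *s or *r; Hamin s can only go back to *s — the one source consistent with every daughter is *s.
Position 2: Setasen has e, Hamin has a. Hamin preserves a here (none of its changes turn any other segment into a), so the proto-segment is *a.
Position 6: Setasen has e, Hamin has a. Hamin preserves a here (none of its changes turn any other segment into a), so the proto-segment is *a.
This points to *gakusa. Verify forward in each daughter:
Setasen: *gakusa
  gakusa → gakura   [rhotacism]
  gakura → gekure   [vowel merger]
  gekure (rule 3 does not apply)
  gekure (rule 4 does not apply)
  giving Setasen gekure.
Hamin: *gakusa > kakusa > kagusa  (by unconditioned shift, intervocalic voicing)
No other proto-form is consistent with every reflex, so the reconstruction is *gakusa.

*gakusa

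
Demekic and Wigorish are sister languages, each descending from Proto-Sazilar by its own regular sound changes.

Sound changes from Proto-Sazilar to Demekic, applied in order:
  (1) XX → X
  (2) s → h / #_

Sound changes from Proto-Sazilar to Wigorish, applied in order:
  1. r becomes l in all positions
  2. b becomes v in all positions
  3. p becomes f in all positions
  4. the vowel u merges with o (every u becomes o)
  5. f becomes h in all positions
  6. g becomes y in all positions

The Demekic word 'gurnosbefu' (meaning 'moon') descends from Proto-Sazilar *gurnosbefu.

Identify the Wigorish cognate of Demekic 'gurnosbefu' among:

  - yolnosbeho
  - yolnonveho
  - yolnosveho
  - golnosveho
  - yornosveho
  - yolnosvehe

Wigorish: *gurnosbefu
  gurnosbefu → gulnosbefu   [unconditioned shift]
  gulnosbefu → gulnosvefu   [unconditioned shift]
  gulnosvefu (rule 3 does not apply)
  gulnosvefu → golnosvefo   [vowel merger]
  golnosvefo → golnosveho   [unconditioned shift]
  golnosveho → yolnosveho   [unconditioned shift]
  giving Wigorish yolnosveho.

yolnosveho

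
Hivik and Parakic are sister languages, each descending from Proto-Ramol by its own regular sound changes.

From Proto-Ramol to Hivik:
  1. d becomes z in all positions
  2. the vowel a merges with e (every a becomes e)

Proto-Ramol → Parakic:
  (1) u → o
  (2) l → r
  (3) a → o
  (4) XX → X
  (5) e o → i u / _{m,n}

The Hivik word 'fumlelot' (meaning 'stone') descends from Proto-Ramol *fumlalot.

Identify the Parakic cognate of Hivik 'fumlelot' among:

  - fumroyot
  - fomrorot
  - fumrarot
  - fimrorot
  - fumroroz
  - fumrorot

fumrorot

Parakic: *fumlalot > fomlalot > fomrarot > fomrorot > fumrorot  (by vowel merger, unconditioned shift, vowel merger, pre-nasal raising)
Among the options, 'fumrorot' alone shows every Parakic change applied in order.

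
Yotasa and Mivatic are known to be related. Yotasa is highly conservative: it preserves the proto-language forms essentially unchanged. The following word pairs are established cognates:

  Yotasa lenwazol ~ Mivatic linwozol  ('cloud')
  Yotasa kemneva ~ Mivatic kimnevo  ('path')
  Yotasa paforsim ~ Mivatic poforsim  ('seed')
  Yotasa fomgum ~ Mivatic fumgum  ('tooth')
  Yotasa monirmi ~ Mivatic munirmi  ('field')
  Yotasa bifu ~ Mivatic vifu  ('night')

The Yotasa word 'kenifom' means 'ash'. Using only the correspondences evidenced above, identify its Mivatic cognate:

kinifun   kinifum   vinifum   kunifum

lenwazol ~ linwozol — Yotasa e corresponds to Mivatic i after a consonant, before a nasal.
fomgum ~ fumgum — Yotasa o corresponds to Mivatic u after a consonant, before a nasal.
Applying these to Yotasa 'kenifom':
  kenifom → kinifom   (e→i after a consonant, before a nasal)
  kinifom → kinifum   (o→u after a consonant, before a nasal)
So the Mivatic cognate is 'kinifum'.

kinifum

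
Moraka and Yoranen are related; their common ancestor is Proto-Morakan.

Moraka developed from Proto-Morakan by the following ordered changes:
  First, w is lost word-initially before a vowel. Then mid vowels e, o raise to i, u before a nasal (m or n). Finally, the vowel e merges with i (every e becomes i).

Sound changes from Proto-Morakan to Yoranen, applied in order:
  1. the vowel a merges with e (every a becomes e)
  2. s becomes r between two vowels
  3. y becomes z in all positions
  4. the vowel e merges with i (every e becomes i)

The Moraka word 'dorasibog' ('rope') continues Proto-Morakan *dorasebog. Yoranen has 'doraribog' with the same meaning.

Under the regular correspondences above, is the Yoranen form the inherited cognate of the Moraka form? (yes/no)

Derive the expected Yoranen reflex of *dorasebog:
Yoranen: start from *dorasebog.
  rule 1 (vowel merger): dorasebog → doresebog
  rule 2 (rhotacism): doresebog → dorerebog
  rule 3: no change — dorerebog
  rule 4 (vowel merger): dorerebog → doriribog
  ⇒ Yoranen doriribog
The regular Yoranen reflex would be 'doriribog', but the attested form is 'doraribog'. The correspondence is irregular, so they are not cognates (the Yoranen form has a different source).

no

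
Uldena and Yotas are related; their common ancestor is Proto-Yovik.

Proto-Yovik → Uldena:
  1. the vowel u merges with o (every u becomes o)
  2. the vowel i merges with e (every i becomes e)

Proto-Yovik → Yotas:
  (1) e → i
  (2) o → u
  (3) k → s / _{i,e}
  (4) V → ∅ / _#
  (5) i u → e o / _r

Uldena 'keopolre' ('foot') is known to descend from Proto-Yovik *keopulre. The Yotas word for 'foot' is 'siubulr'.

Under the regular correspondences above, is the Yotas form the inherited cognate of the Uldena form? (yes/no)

Derive the expected Yotas reflex of *keopulre:
Yotas: *keopulre
  keopulre → kiopulri   [vowel merger]
  kiopulri → kiupulri   [vowel merger]
  kiupulri → siupulri   [palatalisation]
  siupulri → siupulr   [apocope]
  siupulr (rule 5 does not apply)
  giving Yotas siupulr.
The regular Yotas reflex would be 'siupulr', but the attested form is 'siubulr'. The correspondence is irregular, so they are not cognates (the Yotas form has a different source).

no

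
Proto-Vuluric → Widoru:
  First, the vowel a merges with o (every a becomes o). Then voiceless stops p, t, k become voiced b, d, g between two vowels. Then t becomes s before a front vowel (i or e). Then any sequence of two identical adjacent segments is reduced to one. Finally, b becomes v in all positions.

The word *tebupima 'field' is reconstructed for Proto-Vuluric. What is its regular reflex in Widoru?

Widoru: *tebupima > tebupimo > tebubimo > sebubimo > sevuvimo  (by vowel merger, intervocalic voicing, palatalisation, unconditioned shift)

sevuvimo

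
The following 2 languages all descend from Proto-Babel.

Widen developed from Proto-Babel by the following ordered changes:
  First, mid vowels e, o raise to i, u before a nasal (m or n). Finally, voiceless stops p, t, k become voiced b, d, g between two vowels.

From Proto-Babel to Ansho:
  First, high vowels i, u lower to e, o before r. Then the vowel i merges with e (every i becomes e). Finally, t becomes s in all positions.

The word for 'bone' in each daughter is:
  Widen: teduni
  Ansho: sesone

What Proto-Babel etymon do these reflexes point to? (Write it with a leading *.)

Position 3: Widen has d, Ansho has s. Taking the neighbouring segments as reconstructed: Widen d could go back to *t or *d; Ansho s could go back to *t or *s — the one source consistent with every daughter is *t.
Position 1: Widen has t, Ansho has s. Widen preserves t here (none of its changes turn any other segment into t), so the proto-segment is *t.
Position 6: Widen has i, Ansho has e. Taking the neighbouring segments as reconstructed: Widen i can only go back to *i; Ansho e could go back to *e or *i — the one source consistent with every daughter is *i.
This points to *tetoni. Verify forward in each daughter:
Widen: start from *tetoni.
  rule 1 (pre-nasal raising): tetoni → tetuni
  rule 2 (intervocalic voicing): tetuni → teduni
  ⇒ Widen teduni
Ansho: *tetoni
  tetoni (rule 1 does not apply)
  tetoni → tetone   [vowel merger]
  tetone → sesone   [unconditioned shift]
  giving Ansho sesone.
Only *tetoni yields all of Widen teduni, Ansho sesone.

*tetoni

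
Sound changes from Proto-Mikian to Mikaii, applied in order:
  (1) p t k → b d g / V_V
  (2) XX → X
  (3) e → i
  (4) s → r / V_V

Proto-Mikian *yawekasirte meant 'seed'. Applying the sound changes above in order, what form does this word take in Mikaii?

yawigarirti

Mikaii: *yawekasirte > yawegasirte > yawigasirti > yawigarirti  (by intervocalic voicing, vowel merger, rhotacism)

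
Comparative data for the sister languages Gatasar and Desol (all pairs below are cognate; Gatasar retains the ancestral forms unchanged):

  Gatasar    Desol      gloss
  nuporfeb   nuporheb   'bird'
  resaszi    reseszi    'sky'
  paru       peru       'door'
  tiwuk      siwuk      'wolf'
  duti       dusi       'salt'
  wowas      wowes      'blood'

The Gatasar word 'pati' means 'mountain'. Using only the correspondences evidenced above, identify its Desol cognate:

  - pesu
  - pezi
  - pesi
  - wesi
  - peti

pesi

resaszi ~ reseszi, wowas ~ wowes — Gatasar a corresponds to Desol e after a consonant, before a consonant other than r, m, n, p, b, f, v.
duti ~ dusi — Gatasar t corresponds to Desol s between vowels (before a front vowel).
Applying these to Gatasar 'pati':
  pati → peti   (a→e after a consonant, before a consonant other than r, m, n, p, b, f, v)
  peti → pesi   (t→s between vowels (before a front vowel))
So the Desol cognate is 'pesi'.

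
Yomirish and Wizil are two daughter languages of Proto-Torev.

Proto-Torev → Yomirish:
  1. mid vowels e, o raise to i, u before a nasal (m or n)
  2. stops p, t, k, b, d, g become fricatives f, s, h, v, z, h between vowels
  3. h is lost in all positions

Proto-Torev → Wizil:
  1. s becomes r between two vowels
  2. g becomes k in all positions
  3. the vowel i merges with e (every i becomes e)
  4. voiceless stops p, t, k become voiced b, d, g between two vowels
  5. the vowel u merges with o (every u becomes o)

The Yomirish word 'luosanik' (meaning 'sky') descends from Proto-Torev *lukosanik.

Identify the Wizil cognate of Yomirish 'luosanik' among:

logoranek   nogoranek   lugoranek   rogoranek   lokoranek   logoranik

logoranek

Wizil: *lukosanik > lukoranik > lukoranek > lugoranek > logoranek  (by rhotacism, vowel merger, intervocalic voicing, vowel merger)
The other candidates each miss or misapply at least one Wizil change.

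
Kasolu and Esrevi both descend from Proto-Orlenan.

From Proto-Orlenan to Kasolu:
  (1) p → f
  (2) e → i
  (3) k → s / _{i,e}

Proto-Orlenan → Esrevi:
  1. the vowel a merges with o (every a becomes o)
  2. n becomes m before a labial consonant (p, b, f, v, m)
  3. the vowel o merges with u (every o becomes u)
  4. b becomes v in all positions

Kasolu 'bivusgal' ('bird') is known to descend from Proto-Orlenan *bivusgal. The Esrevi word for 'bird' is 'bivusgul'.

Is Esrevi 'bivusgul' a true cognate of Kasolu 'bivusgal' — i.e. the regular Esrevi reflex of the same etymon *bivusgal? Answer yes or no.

Derive the expected Esrevi reflex of *bivusgal:
Esrevi: start from *bivusgal.
  rule 1 (vowel merger): bivusgal → bivusgol
  rule 2: no change — bivusgol
  rule 3 (vowel merger): bivusgol → bivusgul
  rule 4 (unconditioned shift): bivusgul → vivusgul
  ⇒ Esrevi vivusgul
The regular Esrevi reflex would be 'vivusgul', but the attested form is 'bivusgul'. The correspondence is irregular, so they are not cognates (the Esrevi form has a different source).

no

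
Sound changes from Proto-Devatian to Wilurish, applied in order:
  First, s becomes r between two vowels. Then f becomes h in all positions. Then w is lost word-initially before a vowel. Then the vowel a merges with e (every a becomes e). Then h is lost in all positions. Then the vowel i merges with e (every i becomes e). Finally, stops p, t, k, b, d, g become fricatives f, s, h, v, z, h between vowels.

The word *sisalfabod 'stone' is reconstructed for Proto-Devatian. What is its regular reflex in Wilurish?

Wilurish: start from *sisalfabod.
  rule 1 (rhotacism): sisalfabod → siralfabod
  rule 2 (unconditioned shift): siralfabod → siralhabod
  rule 3: no change — siralhabod
  rule 4 (vowel merger): siralhabod → sirelhebod
  rule 5 (h-loss): sirelhebod → sirelebod
  rule 6 (vowel merger): sirelebod → serelebod
  rule 7 (intervocalic lenition): serelebod → serelevod
  ⇒ Wilurish serelevod

serelevod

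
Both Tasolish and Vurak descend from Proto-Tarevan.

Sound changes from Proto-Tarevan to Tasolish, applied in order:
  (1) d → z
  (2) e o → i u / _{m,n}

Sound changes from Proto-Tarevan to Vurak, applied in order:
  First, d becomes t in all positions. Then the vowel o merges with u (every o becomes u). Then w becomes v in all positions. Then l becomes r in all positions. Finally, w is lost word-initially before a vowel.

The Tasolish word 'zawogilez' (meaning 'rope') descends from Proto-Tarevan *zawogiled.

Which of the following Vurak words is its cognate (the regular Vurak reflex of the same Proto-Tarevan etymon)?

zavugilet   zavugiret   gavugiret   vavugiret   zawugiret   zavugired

zavugiret

Vurak: *zawogiled
  zawogiled → zawogilet   [unconditioned shift]
  zawogilet → zawugilet   [vowel merger]
  zawugilet → zavugilet   [unconditioned shift]
  zavugilet → zavugiret   [unconditioned shift]
  zavugiret (rule 5 does not apply)
  giving Vurak zavugiret.
The other candidates each miss or misapply at least one Vurak change.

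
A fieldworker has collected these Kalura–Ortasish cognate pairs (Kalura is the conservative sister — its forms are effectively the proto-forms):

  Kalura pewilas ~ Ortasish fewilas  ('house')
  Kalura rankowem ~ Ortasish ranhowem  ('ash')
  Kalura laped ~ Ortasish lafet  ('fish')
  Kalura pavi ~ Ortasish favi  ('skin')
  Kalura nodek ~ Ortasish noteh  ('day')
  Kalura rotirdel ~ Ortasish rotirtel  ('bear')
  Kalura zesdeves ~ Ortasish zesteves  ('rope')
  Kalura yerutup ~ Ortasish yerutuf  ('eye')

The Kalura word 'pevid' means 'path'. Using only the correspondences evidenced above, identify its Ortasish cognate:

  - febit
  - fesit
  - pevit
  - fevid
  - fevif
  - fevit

fevit

pewilas ~ fewilas — Kalura p corresponds to Ortasish f word-initially before a front vowel.
laped ~ lafet — Kalura d corresponds to Ortasish t word-finally.
Applying these to Kalura 'pevid':
  pevid → fevid   (p→f word-initially before a front vowel)
  fevid → fevit   (d→t word-finally)
So the Ortasish cognate is 'fevit'.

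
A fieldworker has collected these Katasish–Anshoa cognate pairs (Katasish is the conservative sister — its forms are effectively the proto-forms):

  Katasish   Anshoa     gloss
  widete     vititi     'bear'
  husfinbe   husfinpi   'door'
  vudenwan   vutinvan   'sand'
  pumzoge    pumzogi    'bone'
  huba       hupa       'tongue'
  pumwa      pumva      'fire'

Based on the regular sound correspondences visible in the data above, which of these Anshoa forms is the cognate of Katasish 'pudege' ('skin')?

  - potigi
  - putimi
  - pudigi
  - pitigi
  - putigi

putigi

widete ~ vititi, vudenwan ~ vutinvan — Katasish d corresponds to Anshoa t between vowels (before a front vowel).
widete ~ vititi — Katasish e corresponds to Anshoa i after a consonant, before a consonant other than r, m, n, p, b, f, v.
widete ~ vititi, husfinbe ~ husfinpi — Katasish e corresponds to Anshoa i word-finally.
Applying these to Katasish 'pudege':
  pudege → putege   (d→t between vowels (before a front vowel))
  putege → putige   (e→i after a consonant, before a consonant other than r, m, n, p, b, f, v)
  putige → putigi   (e→i word-finally)
So the Anshoa cognate is 'putigi'.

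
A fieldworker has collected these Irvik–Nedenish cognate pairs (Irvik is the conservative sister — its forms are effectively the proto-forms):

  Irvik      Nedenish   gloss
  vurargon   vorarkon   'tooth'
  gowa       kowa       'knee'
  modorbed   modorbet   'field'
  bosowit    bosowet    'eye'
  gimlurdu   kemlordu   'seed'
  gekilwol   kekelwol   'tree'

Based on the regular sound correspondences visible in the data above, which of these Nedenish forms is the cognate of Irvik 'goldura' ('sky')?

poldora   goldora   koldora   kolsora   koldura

koldora

gowa ~ kowa — Irvik g corresponds to Nedenish k word-initially before a back vowel.
vurargon ~ vorarkon, gimlurdu ~ kemlordu — Irvik u corresponds to Nedenish o after a consonant, before r.
Applying these to Irvik 'goldura':
  goldura → koldura   (g→k word-initially before a back vowel)
  koldura → koldora   (u→o after a consonant, before r)
So the Nedenish cognate is 'koldora'.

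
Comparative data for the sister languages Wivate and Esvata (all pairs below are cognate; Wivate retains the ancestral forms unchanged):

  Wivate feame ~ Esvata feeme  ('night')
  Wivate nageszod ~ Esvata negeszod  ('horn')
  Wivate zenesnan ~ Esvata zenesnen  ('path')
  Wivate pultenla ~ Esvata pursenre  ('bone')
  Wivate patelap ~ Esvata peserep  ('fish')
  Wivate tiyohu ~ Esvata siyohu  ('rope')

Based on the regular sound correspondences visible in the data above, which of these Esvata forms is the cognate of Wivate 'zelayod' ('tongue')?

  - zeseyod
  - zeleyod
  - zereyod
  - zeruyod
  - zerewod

patelap ~ peserep — Wivate l corresponds to Esvata r between vowels (before a back vowel).
nageszod ~ negeszod, patelap ~ peserep — Wivate a corresponds to Esvata e after a consonant, before a consonant other than r, m, n, p, b, f, v.
Applying these to Wivate 'zelayod':
  zelayod → zerayod   (l→r between vowels (before a back vowel))
  zerayod → zereyod   (a→e after a consonant, before a consonant other than r, m, n, p, b, f, v)
So the Esvata cognate is 'zereyod'.

zereyod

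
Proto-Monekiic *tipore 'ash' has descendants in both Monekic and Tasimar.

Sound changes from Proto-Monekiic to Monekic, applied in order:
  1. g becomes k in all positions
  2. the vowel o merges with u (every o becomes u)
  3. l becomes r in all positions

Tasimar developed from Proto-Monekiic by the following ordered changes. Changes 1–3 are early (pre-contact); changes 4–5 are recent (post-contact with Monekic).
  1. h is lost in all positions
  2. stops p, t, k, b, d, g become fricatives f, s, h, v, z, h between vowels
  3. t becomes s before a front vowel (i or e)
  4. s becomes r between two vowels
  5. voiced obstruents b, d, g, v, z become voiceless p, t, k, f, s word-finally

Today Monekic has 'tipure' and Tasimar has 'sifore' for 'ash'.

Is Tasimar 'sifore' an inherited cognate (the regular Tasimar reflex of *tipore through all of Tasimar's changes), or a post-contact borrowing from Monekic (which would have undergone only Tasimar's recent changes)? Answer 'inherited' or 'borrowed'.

If inherited, *tipore would pass through all of Tasimar's changes:
Tasimar: *tipore
  tipore (rule 1 does not apply)
  tipore → tifore   [intervocalic lenition]
  tifore → sifore   [palatalisation]
  sifore (rule 4 does not apply)
  sifore (rule 5 does not apply)
  giving Tasimar sifore.
If borrowed from Monekic 'tipure' after the early changes, it would undergo only the recent ones:
  rule 4 (rhotacism): no change (tipure)
  rule 5 (final devoicing): no change (tipure)
  ⇒ as a loan: tipure
Tasimar 'sifore' matches the inherited outcome exactly, so it is an inherited cognate, not a loan.

inherited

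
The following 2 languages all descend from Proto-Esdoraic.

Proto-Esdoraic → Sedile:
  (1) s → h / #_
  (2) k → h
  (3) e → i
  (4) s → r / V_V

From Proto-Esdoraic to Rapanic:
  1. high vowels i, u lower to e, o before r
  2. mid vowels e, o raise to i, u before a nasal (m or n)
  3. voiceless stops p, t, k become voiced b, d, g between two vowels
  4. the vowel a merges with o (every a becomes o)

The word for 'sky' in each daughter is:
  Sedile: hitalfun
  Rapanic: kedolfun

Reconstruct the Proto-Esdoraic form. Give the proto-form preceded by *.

*ketalfun

Position 3: Sedile has t, Rapanic has d. Sedile preserves t here (none of its changes turn any other segment into t), so the proto-segment is *t.
Position 2: Sedile has i, Rapanic has e. Taking the neighbouring segments as reconstructed: Sedile i could go back to *e or *i; Rapanic e can only go back to *e — the one source consistent with every daughter is *e.
Continuing position by position gives *ketalfun; check it forward:
Sedile: start from *ketalfun.
  rule 1: no change — ketalfun
  rule 2 (unconditioned shift): ketalfun → hetalfun
  rule 3 (vowel merger): hetalfun → hitalfun
  rule 4: no change — hitalfun
  ⇒ Sedile hitalfun
Rapanic: *ketalfun > kedalfun > kedolfun  (by intervocalic voicing, vowel merger)
Only *ketalfun yields all of Sedile hitalfun, Rapanic kedolfun.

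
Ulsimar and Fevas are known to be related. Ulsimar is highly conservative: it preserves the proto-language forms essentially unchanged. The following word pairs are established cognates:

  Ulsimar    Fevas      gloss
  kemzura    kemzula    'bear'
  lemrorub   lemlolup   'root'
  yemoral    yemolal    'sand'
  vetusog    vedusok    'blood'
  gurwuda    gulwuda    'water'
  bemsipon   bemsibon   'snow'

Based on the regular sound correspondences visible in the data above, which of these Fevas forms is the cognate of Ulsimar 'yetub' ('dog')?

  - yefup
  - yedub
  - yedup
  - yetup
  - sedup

vetusog ~ vedusok — Ulsimar t corresponds to Fevas d between vowels (before a back vowel).
lemrorub ~ lemlolup — Ulsimar b corresponds to Fevas p word-finally.
Applying these to Ulsimar 'yetub':
  yetub → yedub   (t→d between vowels (before a back vowel))
  yedub → yedup   (b→p word-finally)
So the Fevas cognate is 'yedup'.

yedup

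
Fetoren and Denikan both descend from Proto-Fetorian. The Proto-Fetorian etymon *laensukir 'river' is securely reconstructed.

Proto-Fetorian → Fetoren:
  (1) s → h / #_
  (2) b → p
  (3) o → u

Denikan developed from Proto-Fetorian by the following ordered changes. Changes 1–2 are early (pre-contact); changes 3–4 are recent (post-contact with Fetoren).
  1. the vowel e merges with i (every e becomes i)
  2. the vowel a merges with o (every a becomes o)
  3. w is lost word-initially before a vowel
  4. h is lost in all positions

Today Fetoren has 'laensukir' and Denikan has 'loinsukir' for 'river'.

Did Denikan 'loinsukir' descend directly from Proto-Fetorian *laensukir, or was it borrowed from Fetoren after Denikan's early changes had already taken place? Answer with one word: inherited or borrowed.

inherited

If inherited, *laensukir would pass through all of Denikan's changes:
Denikan: *laensukir > lainsukir > loinsukir  (by vowel merger, vowel merger)
If borrowed from Fetoren 'laensukir' after the early changes, it would undergo only the recent ones:
  rule 3 (glide loss): no change (laensukir)
  rule 4 (h-loss): no change (laensukir)
  ⇒ as a loan: laensukir
Denikan 'loinsukir' matches the inherited outcome exactly, so it is an inherited cognate, not a loan.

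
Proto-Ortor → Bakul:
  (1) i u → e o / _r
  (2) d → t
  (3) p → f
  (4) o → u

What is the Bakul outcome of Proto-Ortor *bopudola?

Bakul: start from *bopudola.
  rule 1: no change — bopudola
  rule 2 (unconditioned shift): bopudola → boputola
  rule 3 (unconditioned shift): boputola → bofutola
  rule 4 (vowel merger): bofutola → bufutula
  ⇒ Bakul bufutula

bufutula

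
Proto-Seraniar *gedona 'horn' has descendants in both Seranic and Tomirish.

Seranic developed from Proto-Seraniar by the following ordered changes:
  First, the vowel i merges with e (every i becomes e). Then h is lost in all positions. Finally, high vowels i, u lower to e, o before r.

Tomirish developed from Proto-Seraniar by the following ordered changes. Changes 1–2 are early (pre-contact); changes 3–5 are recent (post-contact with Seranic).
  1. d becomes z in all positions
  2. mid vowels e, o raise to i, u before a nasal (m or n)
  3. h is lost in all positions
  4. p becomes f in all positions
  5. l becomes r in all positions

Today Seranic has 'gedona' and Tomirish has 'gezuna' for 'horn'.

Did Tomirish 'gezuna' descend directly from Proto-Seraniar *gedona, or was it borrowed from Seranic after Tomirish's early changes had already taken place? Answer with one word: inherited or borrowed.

inherited

If inherited, *gedona would pass through all of Tomirish's changes:
Tomirish: *gedona
  gedona → gezona   [unconditioned shift]
  gezona → gezuna   [pre-nasal raising]
  gezuna (rule 3 does not apply)
  gezuna (rule 4 does not apply)
  gezuna (rule 5 does not apply)
  giving Tomirish gezuna.
If borrowed from Seranic 'gedona' after the early changes, it would undergo only the recent ones:
  rule 3 (h-loss): no change (gedona)
  rule 4 (unconditioned shift): no change (gedona)
  rule 5 (unconditioned shift): no change (gedona)
  ⇒ as a loan: gedona
Tomirish 'gezuna' matches the inherited outcome exactly, so it is an inherited cognate, not a loan.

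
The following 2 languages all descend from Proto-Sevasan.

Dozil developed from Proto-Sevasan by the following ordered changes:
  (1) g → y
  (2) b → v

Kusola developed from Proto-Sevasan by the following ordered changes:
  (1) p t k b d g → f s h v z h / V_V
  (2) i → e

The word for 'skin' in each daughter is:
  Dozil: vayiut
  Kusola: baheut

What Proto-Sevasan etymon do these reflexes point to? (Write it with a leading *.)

*bagiut

Position 1: Dozil has v, Kusola has b. Kusola preserves b here (none of its changes turn any other segment into b), so the proto-segment is *b.
Position 4: Dozil has i, Kusola has e. Dozil preserves i here (none of its changes turn any other segment into i), so the proto-segment is *i.
This points to *bagiut. Verify forward in each daughter:
Dozil: start from *bagiut.
  rule 1 (unconditioned shift): bagiut → bayiut
  rule 2 (unconditioned shift): bayiut → vayiut
  ⇒ Dozil vayiut
Kusola: *bagiut > bahiut > baheut  (by intervocalic lenition, vowel merger)
Only *bagiut yields all of Dozil vayiut, Kusola baheut.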